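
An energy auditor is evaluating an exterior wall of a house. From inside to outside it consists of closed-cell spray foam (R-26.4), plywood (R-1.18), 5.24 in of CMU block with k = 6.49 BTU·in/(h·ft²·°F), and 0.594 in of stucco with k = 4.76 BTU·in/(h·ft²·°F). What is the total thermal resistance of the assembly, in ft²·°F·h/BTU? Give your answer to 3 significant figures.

28.5 ft²·°F·h/BTU

5.24/6.49 = 0.8074
0.594/4.76 = 0.1248
R_total = 26.4 + 1.18 + 0.8074 + 0.1248 = 28.51 ft²·°F·h/BTU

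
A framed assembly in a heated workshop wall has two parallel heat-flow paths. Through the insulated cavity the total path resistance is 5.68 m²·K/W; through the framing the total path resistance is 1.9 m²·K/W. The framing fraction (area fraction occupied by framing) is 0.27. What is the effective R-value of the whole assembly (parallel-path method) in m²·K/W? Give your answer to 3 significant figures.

U_eff = 0.73/5.68 + 0.27/1.9 = 0.1285 + 0.1421 = 0.2706
R_eff = 1/U_eff = 3.695 m²·K/W

3.70 m²·K/W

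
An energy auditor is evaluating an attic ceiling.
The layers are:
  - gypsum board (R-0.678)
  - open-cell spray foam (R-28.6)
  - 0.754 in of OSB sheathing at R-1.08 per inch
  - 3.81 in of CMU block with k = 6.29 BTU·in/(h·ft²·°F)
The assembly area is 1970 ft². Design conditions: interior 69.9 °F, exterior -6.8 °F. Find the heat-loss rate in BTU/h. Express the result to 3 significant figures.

4920 BTU/h

0.754 × 1.08 = 0.8143
3.81/6.29 = 0.6057
R_total = 0.678 + 28.6 + 0.8143 + 0.6057 = 30.7 ft²·°F·h/BTU
Q = A·ΔT/R = 1970 × (69.9 − (-6.8)) / 30.7 = 4922 BTU/h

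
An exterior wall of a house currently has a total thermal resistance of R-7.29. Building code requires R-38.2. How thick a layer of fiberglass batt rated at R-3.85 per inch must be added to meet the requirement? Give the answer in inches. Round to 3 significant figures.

ΔR = 38.2 − 7.29 = 30.91 ft²·°F·h/BTU
L = ΔR / (R/in) = 30.91/3.85 = 8.029 in

8.03 in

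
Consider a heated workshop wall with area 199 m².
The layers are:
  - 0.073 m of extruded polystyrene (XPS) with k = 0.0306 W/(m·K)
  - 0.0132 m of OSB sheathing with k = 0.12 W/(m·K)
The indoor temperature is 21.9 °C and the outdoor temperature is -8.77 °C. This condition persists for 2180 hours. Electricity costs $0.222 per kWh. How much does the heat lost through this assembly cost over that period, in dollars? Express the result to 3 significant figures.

1180 dollars

0.073/0.0306 = 2.386
0.0132/0.12 = 0.11
R_total = 2.386 + 0.11 = 2.496 m²·K/W
Q = 199 × (21.9 − (-8.77)) / 2.496 = 2446 W
E = 2446 W × 2180 h / 1000 = 5331 kWh
Cost = 5331 × 0.222 = $1184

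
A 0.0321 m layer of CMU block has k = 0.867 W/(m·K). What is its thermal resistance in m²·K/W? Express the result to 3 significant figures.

0.0370 m²·K/W

R = L/k = 0.0321/0.867 = 0.03702 m²·K/W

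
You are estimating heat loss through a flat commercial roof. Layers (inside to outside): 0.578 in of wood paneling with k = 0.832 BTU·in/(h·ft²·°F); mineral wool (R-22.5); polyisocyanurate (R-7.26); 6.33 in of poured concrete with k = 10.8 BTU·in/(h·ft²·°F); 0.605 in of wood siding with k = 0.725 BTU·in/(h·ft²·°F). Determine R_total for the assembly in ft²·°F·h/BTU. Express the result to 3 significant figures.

0.578/0.832 = 0.6947
6.33/10.8 = 0.5861
0.605/0.725 = 0.8345
R_total = 0.6947 + 22.5 + 7.26 + 0.5861 + 0.8345 = 31.88 ft²·°F·h/BTU

31.9 ft²·°F·h/BTU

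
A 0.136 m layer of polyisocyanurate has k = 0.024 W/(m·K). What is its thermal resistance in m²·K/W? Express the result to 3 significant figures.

5.67 m²·K/W

R = L/k = 0.136/0.024 = 5.667 m²·K/W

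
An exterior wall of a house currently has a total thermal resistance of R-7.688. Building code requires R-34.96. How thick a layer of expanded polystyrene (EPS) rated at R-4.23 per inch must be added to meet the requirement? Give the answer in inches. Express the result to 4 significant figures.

ΔR = 34.96 − 7.688 = 27.272 ft²·°F·h/BTU
L = ΔR / (R/in) = 27.272/4.23 = 6.4473 in

6.447 in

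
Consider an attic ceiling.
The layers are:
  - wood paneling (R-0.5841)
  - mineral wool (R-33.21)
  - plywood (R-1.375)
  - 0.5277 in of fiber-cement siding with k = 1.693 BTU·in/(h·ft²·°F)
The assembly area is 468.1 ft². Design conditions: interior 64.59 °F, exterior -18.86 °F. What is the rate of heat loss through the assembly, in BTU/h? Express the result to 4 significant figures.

1101 BTU/h

0.5277/1.693 = 0.3117
R_total = 0.5841 + 33.21 + 1.375 + 0.3117 = 35.481 ft²·°F·h/BTU
Q = A·ΔT/R = 468.1 × (64.59 − (-18.86)) / 35.481 = 1101 BTU/h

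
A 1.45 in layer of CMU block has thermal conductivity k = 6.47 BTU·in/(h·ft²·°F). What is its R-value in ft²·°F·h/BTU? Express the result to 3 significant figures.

R = L/k = 1.45/6.47 = 0.2241 ft²·°F·h/BTU

0.224 ft²·°F·h/BTU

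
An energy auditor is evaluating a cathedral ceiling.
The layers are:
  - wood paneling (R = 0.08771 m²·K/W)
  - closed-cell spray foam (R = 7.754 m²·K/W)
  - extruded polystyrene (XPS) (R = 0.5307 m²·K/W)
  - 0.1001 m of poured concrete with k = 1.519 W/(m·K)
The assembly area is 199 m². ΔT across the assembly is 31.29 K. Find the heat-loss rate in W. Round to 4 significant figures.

0.1001/1.519 = 0.065899
R_total = 0.08771 + 7.754 + 0.5307 + 0.065899 = 8.4383 m²·K/W
Q = A·ΔT/R = 199 × 31.29 / 8.4383 = 737.91 W

737.9 W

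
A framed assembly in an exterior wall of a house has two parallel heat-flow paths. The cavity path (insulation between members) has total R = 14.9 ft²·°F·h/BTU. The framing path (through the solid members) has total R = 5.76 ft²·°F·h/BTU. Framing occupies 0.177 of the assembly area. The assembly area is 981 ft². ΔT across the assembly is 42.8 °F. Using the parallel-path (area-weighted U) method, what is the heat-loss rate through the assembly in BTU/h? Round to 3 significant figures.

3610 BTU/h

U_eff = 0.823/14.9 + 0.177/5.76 = 0.05523 + 0.03073 = 0.08596
R_eff = 1/U_eff = 11.63 ft²·°F·h/BTU
Q = 981 × 42.8 / 11.63 = 3609 BTU/h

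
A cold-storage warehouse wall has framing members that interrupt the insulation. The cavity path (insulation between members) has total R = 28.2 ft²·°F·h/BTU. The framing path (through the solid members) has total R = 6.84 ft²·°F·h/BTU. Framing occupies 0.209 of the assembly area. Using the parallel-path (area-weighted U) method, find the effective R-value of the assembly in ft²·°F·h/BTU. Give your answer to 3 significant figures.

U_eff = 0.791/28.2 + 0.209/6.84 = 0.02805 + 0.03056 = 0.05861
R_eff = 1/U_eff = 17.06 ft²·°F·h/BTU

17.1 ft²·°F·h/BTU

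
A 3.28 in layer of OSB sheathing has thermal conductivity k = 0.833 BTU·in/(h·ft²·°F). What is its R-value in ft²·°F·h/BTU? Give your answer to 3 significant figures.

R = L/k = 3.28/0.833 = 3.938 ft²·°F·h/BTU

3.94 ft²·°F·h/BTU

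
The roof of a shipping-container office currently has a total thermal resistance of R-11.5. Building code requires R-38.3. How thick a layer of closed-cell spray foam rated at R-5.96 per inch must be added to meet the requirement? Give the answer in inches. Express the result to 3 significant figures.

4.50 in

ΔR = 38.3 − 11.5 = 26.8 ft²·°F·h/BTU
L = ΔR / (R/in) = 26.8/5.96 = 4.497 in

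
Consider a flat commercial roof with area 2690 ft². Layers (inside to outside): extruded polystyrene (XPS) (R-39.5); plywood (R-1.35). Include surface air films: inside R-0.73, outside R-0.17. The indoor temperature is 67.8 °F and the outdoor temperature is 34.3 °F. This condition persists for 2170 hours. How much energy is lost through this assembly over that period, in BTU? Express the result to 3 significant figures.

4680000 BTU

R_total = 0.73 + 39.5 + 1.35 + 0.17 = 41.75 ft²·°F·h/BTU
Q = 2690 × (67.8 − 34.3) / 41.75 = 2158 BTU/h
E = 2158 × 2170 = 4684000 BTU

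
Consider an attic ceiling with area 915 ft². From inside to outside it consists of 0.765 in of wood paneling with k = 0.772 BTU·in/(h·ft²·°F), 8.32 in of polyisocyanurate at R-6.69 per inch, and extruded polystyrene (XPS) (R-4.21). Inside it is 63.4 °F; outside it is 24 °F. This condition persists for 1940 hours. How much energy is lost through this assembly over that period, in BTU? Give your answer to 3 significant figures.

1150000 BTU

0.765/0.772 = 0.9909
8.32 × 6.69 = 55.66
R_total = 0.9909 + 55.66 + 4.21 = 60.86 ft²·°F·h/BTU
Q = 915 × (63.4 − 24) / 60.86 = 592.3 BTU/h
E = 592.3 × 1940 = 1149000 BTU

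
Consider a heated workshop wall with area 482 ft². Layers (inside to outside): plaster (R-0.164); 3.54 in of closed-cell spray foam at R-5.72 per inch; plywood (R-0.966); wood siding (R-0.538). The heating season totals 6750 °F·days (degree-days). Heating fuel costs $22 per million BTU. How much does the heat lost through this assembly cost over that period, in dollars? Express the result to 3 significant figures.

78.4 dollars

3.54 × 5.72 = 20.25
R_total = 0.164 + 20.25 + 0.966 + 0.538 = 21.92 ft²·°F·h/BTU
E = A × HDD × 24 / R = 482 × 6750 × 24 / 21.92 = 3563000 BTU
Cost = 3563000/10⁶ × 22 = $78.38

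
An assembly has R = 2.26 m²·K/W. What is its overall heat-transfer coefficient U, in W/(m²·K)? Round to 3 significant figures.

0.442 W/(m²·K)

U = 1/R = 1/2.26 = 0.4425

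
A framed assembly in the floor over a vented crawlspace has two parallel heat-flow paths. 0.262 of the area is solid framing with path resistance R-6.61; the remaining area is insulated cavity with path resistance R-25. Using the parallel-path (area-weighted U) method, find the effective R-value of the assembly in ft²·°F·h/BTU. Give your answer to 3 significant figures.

14.5 ft²·°F·h/BTU

U_eff = 0.738/25 + 0.262/6.61 = 0.02952 + 0.03964 = 0.06916
R_eff = 1/U_eff = 14.46 ft²·°F·h/BTU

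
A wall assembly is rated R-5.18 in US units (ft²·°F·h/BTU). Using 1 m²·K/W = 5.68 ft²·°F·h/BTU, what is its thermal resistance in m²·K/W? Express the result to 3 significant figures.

R_SI = 5.18/5.68 = 0.912

0.912 m²·K/W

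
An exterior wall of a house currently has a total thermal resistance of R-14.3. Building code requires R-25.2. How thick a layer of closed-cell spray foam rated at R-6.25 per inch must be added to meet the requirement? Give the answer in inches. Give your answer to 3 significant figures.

ΔR = 25.2 − 14.3 = 10.9 ft²·°F·h/BTU
L = ΔR / (R/in) = 10.9/6.25 = 1.744 in

1.74 in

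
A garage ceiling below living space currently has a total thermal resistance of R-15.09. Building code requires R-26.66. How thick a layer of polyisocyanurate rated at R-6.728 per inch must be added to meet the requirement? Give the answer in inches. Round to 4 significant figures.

ΔR = 26.66 − 15.09 = 11.57 ft²·°F·h/BTU
L = ΔR / (R/in) = 11.57/6.728 = 1.7197 in

1.720 in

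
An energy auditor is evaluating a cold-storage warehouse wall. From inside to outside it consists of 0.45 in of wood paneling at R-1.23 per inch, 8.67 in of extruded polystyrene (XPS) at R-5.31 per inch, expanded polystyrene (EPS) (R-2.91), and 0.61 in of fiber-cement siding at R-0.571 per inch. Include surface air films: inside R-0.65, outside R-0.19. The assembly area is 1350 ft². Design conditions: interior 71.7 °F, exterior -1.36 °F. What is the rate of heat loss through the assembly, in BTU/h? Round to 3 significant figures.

0.45 × 1.23 = 0.5535
8.67 × 5.31 = 46.04
0.61 × 0.571 = 0.3483
R_total = 0.65 + 0.5535 + 46.04 + 2.91 + 0.3483 + 0.19 = 50.69 ft²·°F·h/BTU
Q = A·ΔT/R = 1350 × (71.7 − (-1.36)) / 50.69 = 1946 BTU/h

1950 BTU/h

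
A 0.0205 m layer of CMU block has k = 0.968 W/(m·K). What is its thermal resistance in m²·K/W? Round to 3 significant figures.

R = L/k = 0.0205/0.968 = 0.02118 m²·K/W

0.0212 m²·K/W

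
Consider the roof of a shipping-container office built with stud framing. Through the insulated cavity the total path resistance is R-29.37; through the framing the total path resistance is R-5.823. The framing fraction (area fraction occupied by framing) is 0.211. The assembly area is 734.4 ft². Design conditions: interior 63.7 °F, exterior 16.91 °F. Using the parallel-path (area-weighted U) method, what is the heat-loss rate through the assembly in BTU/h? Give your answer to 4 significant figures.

U_eff = 0.789/29.37 + 0.211/5.823 = 0.026864 + 0.036236 = 0.0631
R_eff = 1/U_eff = 15.848 ft²·°F·h/BTU
Q = 734.4 × (63.7 − 16.91) / 15.848 = 2168.3 BTU/h

2168 BTU/h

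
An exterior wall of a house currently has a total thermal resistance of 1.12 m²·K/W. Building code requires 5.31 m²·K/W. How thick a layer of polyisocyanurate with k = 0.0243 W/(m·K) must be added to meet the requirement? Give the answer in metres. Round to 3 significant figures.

ΔR = 5.31 − 1.12 = 4.19 m²·K/W
L = ΔR × k = 4.19 × 0.0243 = 0.1018 m

0.102 m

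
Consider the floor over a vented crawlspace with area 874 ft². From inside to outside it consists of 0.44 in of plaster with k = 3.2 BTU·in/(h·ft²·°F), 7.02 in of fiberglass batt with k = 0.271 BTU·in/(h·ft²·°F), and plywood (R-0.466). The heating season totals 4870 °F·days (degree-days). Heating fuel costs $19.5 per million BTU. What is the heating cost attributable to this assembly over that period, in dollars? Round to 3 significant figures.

0.44/3.2 = 0.1375
7.02/0.271 = 25.9
R_total = 0.1375 + 25.9 + 0.466 = 26.51 ft²·°F·h/BTU
E = A × HDD × 24 / R = 874 × 4870 × 24 / 26.51 = 3854000 BTU
Cost = 3854000/10⁶ × 19.5 = $75.15

75.1 dollars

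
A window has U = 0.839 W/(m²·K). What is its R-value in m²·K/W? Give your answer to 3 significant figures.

R = 1/U = 1/0.839 = 1.192

1.19 m²·K/W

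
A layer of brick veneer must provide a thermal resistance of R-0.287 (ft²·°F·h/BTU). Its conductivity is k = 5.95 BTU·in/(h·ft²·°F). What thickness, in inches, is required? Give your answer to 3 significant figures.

1.71 in

L = R × k = 0.287 × 5.95 = 1.708 in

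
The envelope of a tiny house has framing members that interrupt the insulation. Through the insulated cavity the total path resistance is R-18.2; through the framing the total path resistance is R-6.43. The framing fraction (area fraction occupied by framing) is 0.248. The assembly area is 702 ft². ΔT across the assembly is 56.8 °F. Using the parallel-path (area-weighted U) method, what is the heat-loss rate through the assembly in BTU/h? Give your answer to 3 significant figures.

U_eff = 0.752/18.2 + 0.248/6.43 = 0.04132 + 0.03857 = 0.07989
R_eff = 1/U_eff = 12.52 ft²·°F·h/BTU
Q = 702 × 56.8 / 12.52 = 3185 BTU/h

3190 BTU/h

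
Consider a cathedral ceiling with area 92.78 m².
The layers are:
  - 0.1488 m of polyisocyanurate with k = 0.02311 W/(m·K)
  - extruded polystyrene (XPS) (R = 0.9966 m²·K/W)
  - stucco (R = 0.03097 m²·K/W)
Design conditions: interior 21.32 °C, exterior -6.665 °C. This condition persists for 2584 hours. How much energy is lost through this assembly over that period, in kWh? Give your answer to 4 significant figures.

898.6 kWh

0.1488/0.02311 = 6.4388
R_total = 6.4388 + 0.9966 + 0.03097 = 7.4663 m²·K/W
Q = 92.78 × (21.32 − (-6.665)) / 7.4663 = 347.75 W
E = 347.75 W × 2584 h / 1000 = 898.6 kWh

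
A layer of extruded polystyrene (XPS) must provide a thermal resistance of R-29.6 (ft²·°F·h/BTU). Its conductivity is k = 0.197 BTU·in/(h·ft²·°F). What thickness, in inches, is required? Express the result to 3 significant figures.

5.83 in

L = R × k = 29.6 × 0.197 = 5.831 in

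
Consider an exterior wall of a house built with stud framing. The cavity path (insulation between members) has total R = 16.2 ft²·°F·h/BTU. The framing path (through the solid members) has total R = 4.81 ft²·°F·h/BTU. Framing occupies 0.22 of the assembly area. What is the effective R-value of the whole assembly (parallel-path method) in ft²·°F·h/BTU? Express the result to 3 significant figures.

10.7 ft²·°F·h/BTU

U_eff = 0.78/16.2 + 0.22/4.81 = 0.04815 + 0.04574 = 0.09389
R_eff = 1/U_eff = 10.65 ft²·°F·h/BTU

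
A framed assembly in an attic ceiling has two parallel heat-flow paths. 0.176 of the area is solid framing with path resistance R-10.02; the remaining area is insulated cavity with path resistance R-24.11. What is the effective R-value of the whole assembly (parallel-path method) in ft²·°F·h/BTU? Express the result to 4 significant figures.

19.33 ft²·°F·h/BTU

U_eff = 0.824/24.11 + 0.176/10.02 = 0.034177 + 0.017565 = 0.051742
R_eff = 1/U_eff = 19.327 ft²·°F·h/BTU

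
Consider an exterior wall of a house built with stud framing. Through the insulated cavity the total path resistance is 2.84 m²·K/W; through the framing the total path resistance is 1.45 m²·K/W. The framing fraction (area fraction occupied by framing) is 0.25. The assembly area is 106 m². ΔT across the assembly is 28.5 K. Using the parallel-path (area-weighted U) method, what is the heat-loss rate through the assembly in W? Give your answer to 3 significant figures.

1320 W

U_eff = 0.75/2.84 + 0.25/1.45 = 0.2641 + 0.1724 = 0.4365
R_eff = 1/U_eff = 2.291 m²·K/W
Q = 106 × 28.5 / 2.291 = 1319 W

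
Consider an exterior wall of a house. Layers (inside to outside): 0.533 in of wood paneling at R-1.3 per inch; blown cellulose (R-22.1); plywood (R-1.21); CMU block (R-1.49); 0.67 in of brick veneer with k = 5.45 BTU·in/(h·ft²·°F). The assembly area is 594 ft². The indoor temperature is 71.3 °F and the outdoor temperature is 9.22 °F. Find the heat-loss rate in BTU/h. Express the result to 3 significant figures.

1440 BTU/h

0.533 × 1.3 = 0.6929
0.67/5.45 = 0.1229
R_total = 0.6929 + 22.1 + 1.21 + 1.49 + 0.1229 = 25.62 ft²·°F·h/BTU
Q = A·ΔT/R = 594 × (71.3 − 9.22) / 25.62 = 1440 BTU/h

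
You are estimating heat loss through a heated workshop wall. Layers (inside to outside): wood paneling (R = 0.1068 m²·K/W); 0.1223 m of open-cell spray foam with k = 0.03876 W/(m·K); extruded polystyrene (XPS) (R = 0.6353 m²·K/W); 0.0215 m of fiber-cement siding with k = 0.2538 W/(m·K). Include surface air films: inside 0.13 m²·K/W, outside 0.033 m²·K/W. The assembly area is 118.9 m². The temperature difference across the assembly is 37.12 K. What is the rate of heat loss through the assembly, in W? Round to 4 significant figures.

1065 W

0.1223/0.03876 = 3.1553
0.0215/0.2538 = 0.084712
R_total = 0.13 + 0.1068 + 3.1553 + 0.6353 + 0.084712 + 0.033 = 4.1451 m²·K/W
Q = A·ΔT/R = 118.9 × 37.12 / 4.1451 = 1064.8 W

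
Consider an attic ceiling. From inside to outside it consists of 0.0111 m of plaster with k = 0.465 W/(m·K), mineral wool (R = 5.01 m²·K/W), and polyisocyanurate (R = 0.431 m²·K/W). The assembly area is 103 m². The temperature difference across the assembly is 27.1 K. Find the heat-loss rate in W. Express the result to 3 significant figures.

511 W

0.0111/0.465 = 0.02387
R_total = 0.02387 + 5.01 + 0.431 = 5.465 m²·K/W
Q = A·ΔT/R = 103 × 27.1 / 5.465 = 510.8 W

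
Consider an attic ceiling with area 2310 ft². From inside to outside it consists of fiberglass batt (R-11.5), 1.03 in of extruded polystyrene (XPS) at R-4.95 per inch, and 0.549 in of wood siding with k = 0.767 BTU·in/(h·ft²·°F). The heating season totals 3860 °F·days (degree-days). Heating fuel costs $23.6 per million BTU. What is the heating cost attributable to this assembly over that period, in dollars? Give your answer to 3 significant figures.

292 dollars

1.03 × 4.95 = 5.099
0.549/0.767 = 0.7158
R_total = 11.5 + 5.099 + 0.7158 = 17.31 ft²·°F·h/BTU
E = A × HDD × 24 / R = 2310 × 3860 × 24 / 17.31 = 12360000 BTU
Cost = 12360000/10⁶ × 23.6 = $291.7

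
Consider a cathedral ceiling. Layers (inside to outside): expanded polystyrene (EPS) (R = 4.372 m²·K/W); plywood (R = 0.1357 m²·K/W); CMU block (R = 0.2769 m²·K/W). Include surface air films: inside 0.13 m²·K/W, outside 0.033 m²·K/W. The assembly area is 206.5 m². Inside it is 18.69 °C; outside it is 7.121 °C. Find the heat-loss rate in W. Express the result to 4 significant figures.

R_total = 0.13 + 4.372 + 0.1357 + 0.2769 + 0.033 = 4.9476 m²·K/W
Q = A·ΔT/R = 206.5 × (18.69 − 7.121) / 4.9476 = 482.86 W

482.9 W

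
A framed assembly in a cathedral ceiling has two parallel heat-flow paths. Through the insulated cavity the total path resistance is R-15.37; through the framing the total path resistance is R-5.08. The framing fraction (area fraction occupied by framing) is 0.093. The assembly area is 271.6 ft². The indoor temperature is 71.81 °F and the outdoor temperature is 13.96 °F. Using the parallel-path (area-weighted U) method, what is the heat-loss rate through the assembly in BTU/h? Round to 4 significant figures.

U_eff = 0.907/15.37 + 0.093/5.08 = 0.059011 + 0.018307 = 0.077318
R_eff = 1/U_eff = 12.934 ft²·°F·h/BTU
Q = 271.6 × (71.81 − 13.96) / 12.934 = 1214.8 BTU/h

1215 BTU/h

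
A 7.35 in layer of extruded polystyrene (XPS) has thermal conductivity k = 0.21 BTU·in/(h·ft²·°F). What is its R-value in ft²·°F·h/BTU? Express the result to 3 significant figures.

R = L/k = 7.35/0.21 = 35 ft²·°F·h/BTU

35.0 ft²·°F·h/BTU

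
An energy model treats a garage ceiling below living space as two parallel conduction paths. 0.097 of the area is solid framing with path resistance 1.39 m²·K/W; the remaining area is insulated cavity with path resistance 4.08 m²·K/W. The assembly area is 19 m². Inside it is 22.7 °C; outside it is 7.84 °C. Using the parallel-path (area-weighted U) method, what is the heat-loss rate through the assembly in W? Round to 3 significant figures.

82.2 W

U_eff = 0.903/4.08 + 0.097/1.39 = 0.2213 + 0.06978 = 0.2911
R_eff = 1/U_eff = 3.435 m²·K/W
Q = 19 × (22.7 − 7.84) / 3.435 = 82.19 W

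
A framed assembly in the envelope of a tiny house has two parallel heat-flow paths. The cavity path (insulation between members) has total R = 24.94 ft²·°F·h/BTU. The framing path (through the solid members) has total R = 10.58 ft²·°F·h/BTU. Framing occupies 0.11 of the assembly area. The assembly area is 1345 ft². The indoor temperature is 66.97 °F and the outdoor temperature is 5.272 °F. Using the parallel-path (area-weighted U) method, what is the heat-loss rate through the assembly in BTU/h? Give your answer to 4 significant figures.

U_eff = 0.89/24.94 + 0.11/10.58 = 0.035686 + 0.010397 = 0.046083
R_eff = 1/U_eff = 21.7 ft²·°F·h/BTU
Q = 1345 × (66.97 − 5.272) / 21.7 = 3824.1 BTU/h

3824 BTU/h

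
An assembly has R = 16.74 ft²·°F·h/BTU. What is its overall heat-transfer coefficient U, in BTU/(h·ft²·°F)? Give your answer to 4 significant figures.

U = 1/R = 1/16.74 = 0.059737

0.05974 BTU/(h·ft²·°F)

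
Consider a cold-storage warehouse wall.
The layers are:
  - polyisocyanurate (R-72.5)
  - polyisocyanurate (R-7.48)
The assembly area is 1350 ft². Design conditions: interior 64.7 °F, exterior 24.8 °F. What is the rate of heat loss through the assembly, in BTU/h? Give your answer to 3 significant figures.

R_total = 72.5 + 7.48 = 79.98 ft²·°F·h/BTU
Q = A·ΔT/R = 1350 × (64.7 − 24.8) / 79.98 = 673.5 BTU/h

673 BTU/h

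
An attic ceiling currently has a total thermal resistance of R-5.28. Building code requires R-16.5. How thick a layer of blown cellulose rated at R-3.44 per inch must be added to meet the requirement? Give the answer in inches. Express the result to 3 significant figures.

3.26 in

ΔR = 16.5 − 5.28 = 11.22 ft²·°F·h/BTU
L = ΔR / (R/in) = 11.22/3.44 = 3.262 in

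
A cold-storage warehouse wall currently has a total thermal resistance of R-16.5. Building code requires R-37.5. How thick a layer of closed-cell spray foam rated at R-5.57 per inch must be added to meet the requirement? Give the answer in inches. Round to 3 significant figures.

ΔR = 37.5 − 16.5 = 21 ft²·°F·h/BTU
L = ΔR / (R/in) = 21/5.57 = 3.77 in

3.77 in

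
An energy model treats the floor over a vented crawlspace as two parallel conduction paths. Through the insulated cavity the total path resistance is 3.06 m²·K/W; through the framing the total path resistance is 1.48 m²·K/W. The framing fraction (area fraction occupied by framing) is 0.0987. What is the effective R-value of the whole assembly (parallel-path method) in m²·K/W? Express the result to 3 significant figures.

U_eff = 0.9013/3.06 + 0.0987/1.48 = 0.2945 + 0.06669 = 0.3612
R_eff = 1/U_eff = 2.768 m²·K/W

2.77 m²·K/W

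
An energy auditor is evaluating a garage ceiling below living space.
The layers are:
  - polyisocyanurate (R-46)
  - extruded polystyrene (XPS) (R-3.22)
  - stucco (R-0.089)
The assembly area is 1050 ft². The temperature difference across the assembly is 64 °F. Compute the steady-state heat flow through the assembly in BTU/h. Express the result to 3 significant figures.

R_total = 46 + 3.22 + 0.089 = 49.31 ft²·°F·h/BTU
Q = A·ΔT/R = 1050 × 64 / 49.31 = 1363 BTU/h

1360 BTU/h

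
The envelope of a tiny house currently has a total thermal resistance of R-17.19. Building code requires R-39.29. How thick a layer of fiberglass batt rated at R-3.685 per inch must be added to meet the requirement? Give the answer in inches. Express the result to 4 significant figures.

5.997 in

ΔR = 39.29 − 17.19 = 22.1 ft²·°F·h/BTU
L = ΔR / (R/in) = 22.1/3.685 = 5.9973 in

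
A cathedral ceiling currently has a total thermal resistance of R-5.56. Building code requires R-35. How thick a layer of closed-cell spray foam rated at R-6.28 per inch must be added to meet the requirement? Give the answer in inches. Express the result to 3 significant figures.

4.69 in

ΔR = 35 − 5.56 = 29.44 ft²·°F·h/BTU
L = ΔR / (R/in) = 29.44/6.28 = 4.688 in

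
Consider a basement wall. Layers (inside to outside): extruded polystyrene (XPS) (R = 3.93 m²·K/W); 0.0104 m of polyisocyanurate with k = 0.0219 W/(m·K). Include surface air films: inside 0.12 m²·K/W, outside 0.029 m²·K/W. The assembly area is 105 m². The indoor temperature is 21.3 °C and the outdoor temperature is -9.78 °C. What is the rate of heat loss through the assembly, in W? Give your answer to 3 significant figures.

717 W

0.0104/0.0219 = 0.4749
R_total = 0.12 + 3.93 + 0.4749 + 0.029 = 4.554 m²·K/W
Q = A·ΔT/R = 105 × (21.3 − (-9.78)) / 4.554 = 716.6 W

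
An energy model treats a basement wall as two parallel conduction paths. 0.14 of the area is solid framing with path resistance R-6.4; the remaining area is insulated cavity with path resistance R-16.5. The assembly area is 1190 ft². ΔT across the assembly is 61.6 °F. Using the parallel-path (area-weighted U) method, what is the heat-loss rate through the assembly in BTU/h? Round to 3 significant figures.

5420 BTU/h

U_eff = 0.86/16.5 + 0.14/6.4 = 0.05212 + 0.02188 = 0.074
R_eff = 1/U_eff = 13.51 ft²·°F·h/BTU
Q = 1190 × 61.6 / 13.51 = 5424 BTU/h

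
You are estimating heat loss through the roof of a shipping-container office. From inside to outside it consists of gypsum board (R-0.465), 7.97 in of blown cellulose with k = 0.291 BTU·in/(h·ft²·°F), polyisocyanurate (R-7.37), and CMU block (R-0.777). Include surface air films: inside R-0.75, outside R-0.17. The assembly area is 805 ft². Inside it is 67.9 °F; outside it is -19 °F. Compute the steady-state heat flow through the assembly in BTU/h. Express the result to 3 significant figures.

1890 BTU/h

7.97/0.291 = 27.39
R_total = 0.75 + 0.465 + 27.39 + 7.37 + 0.777 + 0.17 = 36.92 ft²·°F·h/BTU
Q = A·ΔT/R = 805 × (67.9 − (-19)) / 36.92 = 1895 BTU/h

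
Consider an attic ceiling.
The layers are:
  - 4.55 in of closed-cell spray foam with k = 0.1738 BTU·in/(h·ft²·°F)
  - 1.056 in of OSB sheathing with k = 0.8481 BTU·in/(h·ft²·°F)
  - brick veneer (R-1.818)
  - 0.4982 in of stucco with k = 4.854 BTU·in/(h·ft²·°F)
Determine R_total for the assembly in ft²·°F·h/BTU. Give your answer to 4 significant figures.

29.35 ft²·°F·h/BTU

4.55/0.1738 = 26.18
1.056/0.8481 = 1.2451
0.4982/4.854 = 0.10264
R_total = 26.18 + 1.2451 + 1.818 + 0.10264 = 29.345 ft²·°F·h/BTU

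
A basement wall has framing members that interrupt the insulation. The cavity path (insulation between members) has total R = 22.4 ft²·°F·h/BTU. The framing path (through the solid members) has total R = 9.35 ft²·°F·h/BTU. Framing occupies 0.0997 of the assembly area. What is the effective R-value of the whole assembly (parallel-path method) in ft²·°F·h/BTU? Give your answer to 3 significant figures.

U_eff = 0.9003/22.4 + 0.0997/9.35 = 0.04019 + 0.01066 = 0.05086
R_eff = 1/U_eff = 19.66 ft²·°F·h/BTU

19.7 ft²·°F·h/BTU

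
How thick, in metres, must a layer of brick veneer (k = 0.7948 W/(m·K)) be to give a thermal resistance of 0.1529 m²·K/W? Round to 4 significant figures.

L = R·k = 0.1529 × 0.7948 = 0.12152 m

0.1215 m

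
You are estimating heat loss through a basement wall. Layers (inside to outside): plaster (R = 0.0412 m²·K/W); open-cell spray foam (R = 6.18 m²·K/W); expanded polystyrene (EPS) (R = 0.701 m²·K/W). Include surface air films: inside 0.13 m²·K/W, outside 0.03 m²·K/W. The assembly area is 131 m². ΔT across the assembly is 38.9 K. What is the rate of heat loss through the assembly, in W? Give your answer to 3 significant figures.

720 W

R_total = 0.13 + 0.0412 + 6.18 + 0.701 + 0.03 = 7.082 m²·K/W
Q = A·ΔT/R = 131 × 38.9 / 7.082 = 719.5 W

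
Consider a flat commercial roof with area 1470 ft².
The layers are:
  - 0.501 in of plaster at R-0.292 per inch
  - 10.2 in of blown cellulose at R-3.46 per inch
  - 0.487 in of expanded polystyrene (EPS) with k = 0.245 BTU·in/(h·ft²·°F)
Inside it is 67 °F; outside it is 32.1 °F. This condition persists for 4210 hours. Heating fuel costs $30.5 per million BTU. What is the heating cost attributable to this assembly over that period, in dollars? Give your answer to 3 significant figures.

0.501 × 0.292 = 0.1463
10.2 × 3.46 = 35.29
0.487/0.245 = 1.988
R_total = 0.1463 + 35.29 + 1.988 = 37.43 ft²·°F·h/BTU
Q = 1470 × (67 − 32.1) / 37.43 = 1371 BTU/h
E = 1371 × 4210 = 5771000 BTU
Cost = 5771000/10⁶ × 30.5 = $176

176 dollars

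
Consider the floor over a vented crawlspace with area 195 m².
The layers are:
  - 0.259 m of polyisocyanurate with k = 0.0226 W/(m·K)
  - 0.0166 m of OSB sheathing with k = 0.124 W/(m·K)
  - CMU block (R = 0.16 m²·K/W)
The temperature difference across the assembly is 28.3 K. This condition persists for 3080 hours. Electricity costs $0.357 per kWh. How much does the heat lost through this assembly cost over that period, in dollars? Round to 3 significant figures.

0.259/0.0226 = 11.46
0.0166/0.124 = 0.1339
R_total = 11.46 + 0.1339 + 0.16 = 11.75 m²·K/W
Q = 195 × 28.3 / 11.75 = 469.5 W
E = 469.5 W × 3080 h / 1000 = 1446 kWh
Cost = 1446 × 0.357 = $516.2

516 dollars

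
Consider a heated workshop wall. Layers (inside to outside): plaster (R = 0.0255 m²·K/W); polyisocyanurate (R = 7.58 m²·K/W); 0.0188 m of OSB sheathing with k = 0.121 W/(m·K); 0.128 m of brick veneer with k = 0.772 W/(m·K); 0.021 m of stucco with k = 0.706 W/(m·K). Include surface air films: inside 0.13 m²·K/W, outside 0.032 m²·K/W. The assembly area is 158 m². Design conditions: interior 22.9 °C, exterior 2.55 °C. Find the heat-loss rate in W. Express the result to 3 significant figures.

396 W

0.0188/0.121 = 0.1554
0.128/0.772 = 0.1658
0.021/0.706 = 0.02975
R_total = 0.13 + 0.0255 + 7.58 + 0.1554 + 0.1658 + 0.02975 + 0.032 = 8.118 m²·K/W
Q = A·ΔT/R = 158 × (22.9 − 2.55) / 8.118 = 396 W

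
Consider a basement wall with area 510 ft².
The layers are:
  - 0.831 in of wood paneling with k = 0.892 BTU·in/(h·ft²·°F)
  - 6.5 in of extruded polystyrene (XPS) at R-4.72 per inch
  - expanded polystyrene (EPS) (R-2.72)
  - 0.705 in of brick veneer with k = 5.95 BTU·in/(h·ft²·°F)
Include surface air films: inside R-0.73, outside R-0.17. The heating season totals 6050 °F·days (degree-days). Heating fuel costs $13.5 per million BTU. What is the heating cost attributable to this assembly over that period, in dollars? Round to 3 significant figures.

28.3 dollars

0.831/0.892 = 0.9316
6.5 × 4.72 = 30.68
0.705/5.95 = 0.1185
R_total = 0.73 + 0.9316 + 30.68 + 2.72 + 0.1185 + 0.17 = 35.35 ft²·°F·h/BTU
E = A × HDD × 24 / R = 510 × 6050 × 24 / 35.35 = 2095000 BTU
Cost = 2095000/10⁶ × 13.5 = $28.28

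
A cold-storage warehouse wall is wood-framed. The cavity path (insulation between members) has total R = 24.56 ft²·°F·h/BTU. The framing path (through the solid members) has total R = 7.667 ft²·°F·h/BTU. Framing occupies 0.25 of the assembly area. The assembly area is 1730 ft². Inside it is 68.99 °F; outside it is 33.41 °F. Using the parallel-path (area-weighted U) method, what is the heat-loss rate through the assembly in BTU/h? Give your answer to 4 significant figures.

3887 BTU/h

U_eff = 0.75/24.56 + 0.25/7.667 = 0.030537 + 0.032607 = 0.063145
R_eff = 1/U_eff = 15.837 ft²·°F·h/BTU
Q = 1730 × (68.99 − 33.41) / 15.837 = 3886.8 BTU/h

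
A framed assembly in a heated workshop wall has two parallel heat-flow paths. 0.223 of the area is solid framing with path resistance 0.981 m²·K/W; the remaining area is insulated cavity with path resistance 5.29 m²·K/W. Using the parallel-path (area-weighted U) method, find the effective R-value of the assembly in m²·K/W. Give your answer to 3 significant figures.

2.67 m²·K/W

U_eff = 0.777/5.29 + 0.223/0.981 = 0.1469 + 0.2273 = 0.3742
R_eff = 1/U_eff = 2.672 m²·K/W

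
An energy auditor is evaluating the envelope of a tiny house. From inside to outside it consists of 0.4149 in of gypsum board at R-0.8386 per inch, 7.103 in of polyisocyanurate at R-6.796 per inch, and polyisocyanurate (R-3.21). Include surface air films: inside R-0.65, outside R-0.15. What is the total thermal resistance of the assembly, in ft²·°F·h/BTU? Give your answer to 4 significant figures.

0.4149 × 0.8386 = 0.34794
7.103 × 6.796 = 48.272
R_total = 0.65 + 0.34794 + 48.272 + 3.21 + 0.15 = 52.63 ft²·°F·h/BTU

52.63 ft²·°F·h/BTU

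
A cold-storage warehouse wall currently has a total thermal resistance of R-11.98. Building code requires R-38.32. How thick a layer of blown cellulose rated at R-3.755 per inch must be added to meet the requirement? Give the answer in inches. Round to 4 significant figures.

7.015 in

ΔR = 38.32 − 11.98 = 26.34 ft²·°F·h/BTU
L = ΔR / (R/in) = 26.34/3.755 = 7.0146 in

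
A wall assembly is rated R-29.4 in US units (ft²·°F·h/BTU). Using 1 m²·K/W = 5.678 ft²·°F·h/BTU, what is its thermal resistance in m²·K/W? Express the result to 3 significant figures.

5.18 m²·K/W

R_SI = 29.4/5.678 = 5.178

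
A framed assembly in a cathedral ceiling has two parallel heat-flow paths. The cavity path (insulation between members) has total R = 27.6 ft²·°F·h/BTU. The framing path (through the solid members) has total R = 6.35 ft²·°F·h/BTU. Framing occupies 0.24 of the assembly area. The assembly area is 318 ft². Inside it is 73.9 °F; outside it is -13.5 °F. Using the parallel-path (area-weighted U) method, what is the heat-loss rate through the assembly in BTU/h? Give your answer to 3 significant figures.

1820 BTU/h

U_eff = 0.76/27.6 + 0.24/6.35 = 0.02754 + 0.0378 = 0.06533
R_eff = 1/U_eff = 15.31 ft²·°F·h/BTU
Q = 318 × (73.9 − (-13.5)) / 15.31 = 1816 BTU/h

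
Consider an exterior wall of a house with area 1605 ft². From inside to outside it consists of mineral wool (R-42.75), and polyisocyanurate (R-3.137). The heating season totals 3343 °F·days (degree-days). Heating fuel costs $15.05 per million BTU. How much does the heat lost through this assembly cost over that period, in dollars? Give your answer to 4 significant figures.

R_total = 42.75 + 3.137 = 45.887 ft²·°F·h/BTU
E = A × HDD × 24 / R = 1605 × 3343 × 24 / 45.887 = 2806300 BTU
Cost = 2806300/10⁶ × 15.05 = $42.235

42.23 dollars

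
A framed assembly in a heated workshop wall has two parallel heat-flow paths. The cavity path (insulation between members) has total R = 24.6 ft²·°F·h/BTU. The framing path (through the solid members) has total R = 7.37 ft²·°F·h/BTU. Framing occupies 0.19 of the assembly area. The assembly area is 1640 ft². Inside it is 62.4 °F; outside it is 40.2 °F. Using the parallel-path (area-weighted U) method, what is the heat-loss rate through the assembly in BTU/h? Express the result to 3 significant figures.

U_eff = 0.81/24.6 + 0.19/7.37 = 0.03293 + 0.02578 = 0.05871
R_eff = 1/U_eff = 17.03 ft²·°F·h/BTU
Q = 1640 × (62.4 − 40.2) / 17.03 = 2137 BTU/h

2140 BTU/h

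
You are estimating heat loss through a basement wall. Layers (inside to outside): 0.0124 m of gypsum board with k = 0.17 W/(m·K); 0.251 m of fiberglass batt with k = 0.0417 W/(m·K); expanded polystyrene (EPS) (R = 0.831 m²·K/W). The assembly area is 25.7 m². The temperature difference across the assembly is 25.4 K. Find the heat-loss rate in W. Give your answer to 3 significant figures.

94.3 W

0.0124/0.17 = 0.07294
0.251/0.0417 = 6.019
R_total = 0.07294 + 6.019 + 0.831 = 6.923 m²·K/W
Q = A·ΔT/R = 25.7 × 25.4 / 6.923 = 94.29 W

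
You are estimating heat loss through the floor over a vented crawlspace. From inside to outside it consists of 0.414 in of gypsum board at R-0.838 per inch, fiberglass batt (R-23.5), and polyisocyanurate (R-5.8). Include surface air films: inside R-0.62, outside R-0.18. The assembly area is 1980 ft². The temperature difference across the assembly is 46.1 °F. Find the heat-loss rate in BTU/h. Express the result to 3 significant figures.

0.414 × 0.838 = 0.3469
R_total = 0.62 + 0.3469 + 23.5 + 5.8 + 0.18 = 30.45 ft²·°F·h/BTU
Q = A·ΔT/R = 1980 × 46.1 / 30.45 = 2998 BTU/h

3000 BTU/h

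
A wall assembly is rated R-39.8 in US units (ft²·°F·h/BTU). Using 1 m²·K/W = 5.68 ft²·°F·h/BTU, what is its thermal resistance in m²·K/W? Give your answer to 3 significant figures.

R_SI = 39.8/5.68 = 7.007

7.01 m²·K/W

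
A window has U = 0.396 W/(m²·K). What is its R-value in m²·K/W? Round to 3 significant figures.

2.53 m²·K/W

R = 1/U = 1/0.396 = 2.525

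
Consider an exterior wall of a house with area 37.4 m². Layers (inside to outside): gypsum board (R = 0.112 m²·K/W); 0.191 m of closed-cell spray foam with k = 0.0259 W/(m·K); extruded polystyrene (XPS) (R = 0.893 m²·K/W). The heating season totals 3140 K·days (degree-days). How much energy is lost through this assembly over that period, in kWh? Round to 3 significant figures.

336 kWh

0.191/0.0259 = 7.375
R_total = 0.112 + 7.375 + 0.893 = 8.38 m²·K/W
E = A × HDD × 24 / R / 1000 = 37.4 × 3140 × 24 / 8.38 / 1000 = 336.4 kWh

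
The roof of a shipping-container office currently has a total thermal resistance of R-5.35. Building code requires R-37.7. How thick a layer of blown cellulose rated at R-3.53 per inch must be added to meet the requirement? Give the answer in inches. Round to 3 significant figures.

9.16 in

ΔR = 37.7 − 5.35 = 32.35 ft²·°F·h/BTU
L = ΔR / (R/in) = 32.35/3.53 = 9.164 in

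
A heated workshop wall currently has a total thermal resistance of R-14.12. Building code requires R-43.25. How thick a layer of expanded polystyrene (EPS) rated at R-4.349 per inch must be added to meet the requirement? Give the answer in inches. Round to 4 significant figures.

ΔR = 43.25 − 14.12 = 29.13 ft²·°F·h/BTU
L = ΔR / (R/in) = 29.13/4.349 = 6.6981 in

6.698 in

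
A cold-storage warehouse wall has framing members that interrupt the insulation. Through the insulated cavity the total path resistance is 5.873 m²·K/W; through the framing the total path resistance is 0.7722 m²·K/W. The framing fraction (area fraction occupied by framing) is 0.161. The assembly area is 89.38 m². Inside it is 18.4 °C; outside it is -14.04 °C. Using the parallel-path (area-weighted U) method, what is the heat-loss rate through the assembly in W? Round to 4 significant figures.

1019 W

U_eff = 0.839/5.873 + 0.161/0.7722 = 0.14286 + 0.2085 = 0.35135
R_eff = 1/U_eff = 2.8461 m²·K/W
Q = 89.38 × (18.4 − (-14.04)) / 2.8461 = 1018.7 W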